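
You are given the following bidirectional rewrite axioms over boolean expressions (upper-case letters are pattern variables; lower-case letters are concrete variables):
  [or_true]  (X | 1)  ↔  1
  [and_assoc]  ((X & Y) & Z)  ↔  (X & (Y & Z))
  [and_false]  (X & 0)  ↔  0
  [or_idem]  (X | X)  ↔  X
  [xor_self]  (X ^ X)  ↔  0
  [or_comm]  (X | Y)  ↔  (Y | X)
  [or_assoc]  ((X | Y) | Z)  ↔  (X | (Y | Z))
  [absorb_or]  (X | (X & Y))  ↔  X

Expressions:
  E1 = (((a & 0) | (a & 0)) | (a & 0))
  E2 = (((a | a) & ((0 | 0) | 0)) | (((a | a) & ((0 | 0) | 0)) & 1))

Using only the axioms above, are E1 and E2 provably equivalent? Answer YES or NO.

(1) (((a & 0) | (a & 0)) | (a & 0))  =[or_assoc →]=  ((a & 0) | ((a & 0) | (a & 0)))
(2) ((a & 0) | (a & 0))  =[or_idem →]=  (a & 0)    ⊢ ((a & 0) | (a & 0))
(3) ((a & 0) | (a & 0))  =[or_idem →]=  (a & 0)
(4) a  =[or_idem ←]=  (a | a)    ⊢ ((a | a) & 0)
(5) 0  =[or_idem ←]=  (0 | 0)    ⊢ ((a | a) & (0 | 0))
(6) 0  =[or_idem ←]=  (0 | 0)    ⊢ ((a | a) & (0 | (0 | 0)))
(7) (0 | (0 | 0))  =[or_assoc ←]=  ((0 | 0) | 0)    ⊢ ((a | a) & ((0 | 0) | 0))
(8) ((a | a) & ((0 | 0) | 0))  =[absorb_or ←]=  (((a | a) & ((0 | 0) | 0)) | (((a | a) & ((0 | 0) | 0)) & 1))    ⊢ E2

YES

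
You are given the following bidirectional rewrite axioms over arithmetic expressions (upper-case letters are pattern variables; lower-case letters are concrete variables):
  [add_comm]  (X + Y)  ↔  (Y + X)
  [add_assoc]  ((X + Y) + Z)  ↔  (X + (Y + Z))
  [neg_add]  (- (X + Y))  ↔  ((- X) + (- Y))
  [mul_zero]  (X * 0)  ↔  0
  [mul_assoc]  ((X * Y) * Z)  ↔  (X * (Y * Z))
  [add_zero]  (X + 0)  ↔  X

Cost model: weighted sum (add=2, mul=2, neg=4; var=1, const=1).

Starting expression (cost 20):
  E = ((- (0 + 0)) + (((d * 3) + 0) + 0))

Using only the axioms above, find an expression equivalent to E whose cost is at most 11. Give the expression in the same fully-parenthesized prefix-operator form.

((- 0) + (d * 3))   [cost 11]

step 1: add_zero (→) rewrites ((d * 3) + 0) into (d * 3), now ((- (0 + 0)) + ((d * 3) + 0))
step 2: add_zero (→) rewrites (0 + 0) into 0, now ((- 0) + ((d * 3) + 0))
step 3: add_zero (→) rewrites ((d * 3) + 0) into (d * 3), reaching cost 11 (bound 11)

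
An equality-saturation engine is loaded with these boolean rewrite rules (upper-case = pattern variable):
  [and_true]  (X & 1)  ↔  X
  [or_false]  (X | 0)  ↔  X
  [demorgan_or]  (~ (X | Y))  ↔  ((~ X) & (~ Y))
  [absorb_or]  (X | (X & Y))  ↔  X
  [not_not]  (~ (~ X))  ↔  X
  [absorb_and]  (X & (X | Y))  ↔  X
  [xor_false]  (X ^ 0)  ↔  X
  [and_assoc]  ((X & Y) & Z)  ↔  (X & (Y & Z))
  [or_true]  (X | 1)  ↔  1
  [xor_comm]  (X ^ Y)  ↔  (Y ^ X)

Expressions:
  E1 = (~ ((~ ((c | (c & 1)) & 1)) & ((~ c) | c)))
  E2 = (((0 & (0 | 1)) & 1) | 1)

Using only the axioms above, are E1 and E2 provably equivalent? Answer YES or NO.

NO

All listed rules preserve value, hence provable equivalence implies equal values everywhere; look for a separating assignment.
c=0 gives E1 ↦ 0, E2 ↦ 1; values differ ⇒ not provably equivalent.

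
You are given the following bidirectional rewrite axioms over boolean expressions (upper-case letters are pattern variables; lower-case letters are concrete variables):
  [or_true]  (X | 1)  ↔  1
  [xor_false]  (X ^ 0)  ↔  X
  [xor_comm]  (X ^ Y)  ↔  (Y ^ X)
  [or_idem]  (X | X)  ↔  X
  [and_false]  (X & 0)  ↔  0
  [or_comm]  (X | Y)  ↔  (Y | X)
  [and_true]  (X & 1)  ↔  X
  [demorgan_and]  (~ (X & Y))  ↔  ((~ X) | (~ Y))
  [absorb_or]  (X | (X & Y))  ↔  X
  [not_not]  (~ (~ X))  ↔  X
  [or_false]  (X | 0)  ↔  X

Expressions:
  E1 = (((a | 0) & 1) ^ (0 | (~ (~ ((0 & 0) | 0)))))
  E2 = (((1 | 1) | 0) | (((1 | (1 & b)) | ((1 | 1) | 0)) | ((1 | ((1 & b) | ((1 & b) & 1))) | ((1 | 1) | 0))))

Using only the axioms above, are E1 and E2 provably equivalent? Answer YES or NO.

NO

Every axiom is a valid identity, so a rewrite proof would force E1 and E2 to agree under every assignment.
At a=0, b=0: E1 = 0 but E2 = 1; they differ, so no derivation exists.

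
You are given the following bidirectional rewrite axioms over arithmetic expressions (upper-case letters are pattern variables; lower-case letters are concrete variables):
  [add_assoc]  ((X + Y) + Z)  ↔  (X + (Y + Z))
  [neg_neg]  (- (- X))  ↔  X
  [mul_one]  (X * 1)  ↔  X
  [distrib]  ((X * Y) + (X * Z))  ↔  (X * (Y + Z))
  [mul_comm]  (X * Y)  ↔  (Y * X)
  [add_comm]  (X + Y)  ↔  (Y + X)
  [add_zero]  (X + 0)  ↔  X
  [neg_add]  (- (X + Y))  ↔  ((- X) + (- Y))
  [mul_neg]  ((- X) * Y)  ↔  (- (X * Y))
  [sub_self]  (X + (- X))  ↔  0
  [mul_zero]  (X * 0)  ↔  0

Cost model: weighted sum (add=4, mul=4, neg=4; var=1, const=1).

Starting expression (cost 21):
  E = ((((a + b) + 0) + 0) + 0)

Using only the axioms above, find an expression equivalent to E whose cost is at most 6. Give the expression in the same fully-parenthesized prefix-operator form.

(1) (((a + b) + 0) + 0)  =[add_zero →]=  ((a + b) + 0)    ⊢ (((a + b) + 0) + 0)
(2) (((a + b) + 0) + 0)  =[add_zero →]=  ((a + b) + 0)
(3) ((a + b) + 0)  =[add_zero →]=  (a + b)    ⊢ cost 6, within 6

(a + b)   [cost 6]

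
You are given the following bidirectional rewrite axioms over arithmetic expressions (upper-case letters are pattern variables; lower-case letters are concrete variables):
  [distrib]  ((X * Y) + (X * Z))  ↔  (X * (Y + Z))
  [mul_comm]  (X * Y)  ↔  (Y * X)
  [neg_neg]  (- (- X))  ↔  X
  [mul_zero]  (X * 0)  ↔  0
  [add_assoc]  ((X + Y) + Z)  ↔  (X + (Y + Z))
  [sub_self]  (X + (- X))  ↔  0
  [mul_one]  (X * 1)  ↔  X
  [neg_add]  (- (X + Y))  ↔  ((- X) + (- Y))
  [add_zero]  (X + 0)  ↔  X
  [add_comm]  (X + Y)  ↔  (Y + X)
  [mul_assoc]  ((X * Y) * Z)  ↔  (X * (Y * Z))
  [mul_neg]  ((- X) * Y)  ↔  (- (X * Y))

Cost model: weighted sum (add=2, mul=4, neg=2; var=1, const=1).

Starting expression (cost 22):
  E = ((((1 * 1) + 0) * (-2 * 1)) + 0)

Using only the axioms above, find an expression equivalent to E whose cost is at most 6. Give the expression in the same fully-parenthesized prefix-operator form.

(1 * -2)   [cost 6]

1. [mul_one →] (1 * 1)  →  1;  E = (((1 + 0) * (-2 * 1)) + 0)
2. [mul_one →] (-2 * 1)  →  -2;  E = (((1 + 0) * -2) + 0)
3. [add_zero →] (1 + 0)  →  1;  E = ((1 * -2) + 0)
4. [add_zero →] ((1 * -2) + 0)  →  (1 * -2);  cost 6 ≤ 6, done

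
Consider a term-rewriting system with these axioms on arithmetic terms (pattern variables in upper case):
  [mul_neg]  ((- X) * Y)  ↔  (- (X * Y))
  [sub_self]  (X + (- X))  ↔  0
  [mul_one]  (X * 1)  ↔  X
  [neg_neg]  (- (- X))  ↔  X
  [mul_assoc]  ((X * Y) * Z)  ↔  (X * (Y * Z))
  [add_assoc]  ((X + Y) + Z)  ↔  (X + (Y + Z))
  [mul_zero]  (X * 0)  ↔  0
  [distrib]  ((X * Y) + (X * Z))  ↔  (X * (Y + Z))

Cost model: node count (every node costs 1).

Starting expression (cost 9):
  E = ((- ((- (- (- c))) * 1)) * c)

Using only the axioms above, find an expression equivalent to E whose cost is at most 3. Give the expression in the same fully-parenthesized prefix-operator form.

step 1: mul_one (→) rewrites ((- (- (- c))) * 1) into (- (- (- c))), now ((- (- (- (- c)))) * c)
step 2: neg_neg (→) rewrites (- (- (- (- c)))) into (- (- c)), now ((- (- c)) * c)
step 3: neg_neg (→) rewrites (- (- c)) into c, reaching cost 3 (bound 3)

(c * c)   [cost 3]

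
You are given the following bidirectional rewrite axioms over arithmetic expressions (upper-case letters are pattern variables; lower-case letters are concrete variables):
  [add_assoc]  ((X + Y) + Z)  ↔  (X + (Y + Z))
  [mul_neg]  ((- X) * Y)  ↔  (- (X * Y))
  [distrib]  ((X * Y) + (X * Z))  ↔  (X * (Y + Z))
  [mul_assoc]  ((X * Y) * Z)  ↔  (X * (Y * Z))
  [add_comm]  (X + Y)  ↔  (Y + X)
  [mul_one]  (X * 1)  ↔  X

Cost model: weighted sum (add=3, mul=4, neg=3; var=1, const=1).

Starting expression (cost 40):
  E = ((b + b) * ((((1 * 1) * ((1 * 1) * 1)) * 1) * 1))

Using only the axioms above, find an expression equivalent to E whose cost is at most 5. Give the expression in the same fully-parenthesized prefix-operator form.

step 1: mul_assoc (→) rewrites ((((1 * 1) * ((1 * 1) * 1)) * 1) * 1) into (((1 * 1) * ((1 * 1) * 1)) * (1 * 1)), now ((b + b) * (((1 * 1) * ((1 * 1) * 1)) * (1 * 1)))
step 2: mul_one (→) rewrites ((1 * 1) * 1) into (1 * 1), now ((b + b) * (((1 * 1) * (1 * 1)) * (1 * 1)))
step 3: mul_one (→) rewrites (1 * 1) into 1, now ((b + b) * (((1 * 1) * (1 * 1)) * 1))
step 4: mul_one (→) rewrites (1 * 1) into 1, now ((b + b) * (((1 * 1) * 1) * 1))
step 5: mul_one (→) rewrites (((1 * 1) * 1) * 1) into ((1 * 1) * 1), now ((b + b) * ((1 * 1) * 1))
step 6: mul_one (→) rewrites (1 * 1) into 1, now ((b + b) * (1 * 1))
step 7: mul_one (→) rewrites (1 * 1) into 1, now ((b + b) * 1)
step 8: mul_one (→) rewrites ((b + b) * 1) into (b + b), reaching cost 5 (bound 5)

(b + b)   [cost 5]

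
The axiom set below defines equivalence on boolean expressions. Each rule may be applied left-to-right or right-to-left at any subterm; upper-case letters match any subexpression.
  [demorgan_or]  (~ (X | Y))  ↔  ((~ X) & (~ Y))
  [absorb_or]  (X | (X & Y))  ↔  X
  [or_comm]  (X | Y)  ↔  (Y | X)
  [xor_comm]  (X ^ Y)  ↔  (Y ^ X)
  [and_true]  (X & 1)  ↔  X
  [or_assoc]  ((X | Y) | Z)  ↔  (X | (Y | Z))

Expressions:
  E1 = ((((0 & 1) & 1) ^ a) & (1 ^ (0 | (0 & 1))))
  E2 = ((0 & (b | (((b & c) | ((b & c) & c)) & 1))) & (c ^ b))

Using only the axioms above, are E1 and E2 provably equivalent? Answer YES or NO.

NO

Every axiom is a valid identity, so a rewrite proof would force E1 and E2 to agree under every assignment.
At a=1, b=0, c=0: E1 = 1 but E2 = 0; they differ, so no derivation exists.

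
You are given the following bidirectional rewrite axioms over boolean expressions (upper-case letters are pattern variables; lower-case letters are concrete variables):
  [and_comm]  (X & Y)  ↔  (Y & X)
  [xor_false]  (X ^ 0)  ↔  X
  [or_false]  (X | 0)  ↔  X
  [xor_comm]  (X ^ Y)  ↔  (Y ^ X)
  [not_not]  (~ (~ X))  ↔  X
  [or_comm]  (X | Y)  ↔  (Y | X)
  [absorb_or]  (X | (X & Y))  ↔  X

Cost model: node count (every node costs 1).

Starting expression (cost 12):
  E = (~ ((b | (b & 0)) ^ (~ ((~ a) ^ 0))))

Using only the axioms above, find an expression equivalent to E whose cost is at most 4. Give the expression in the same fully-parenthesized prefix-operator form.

(~ (b ^ a))   [cost 4]

1. [xor_false →] ((~ a) ^ 0)  →  (~ a);  E = (~ ((b | (b & 0)) ^ (~ (~ a))))
2. [absorb_or →] (b | (b & 0))  →  b;  E = (~ (b ^ (~ (~ a))))
3. [not_not →] (~ (~ a))  →  a;  cost 4 ≤ 4, done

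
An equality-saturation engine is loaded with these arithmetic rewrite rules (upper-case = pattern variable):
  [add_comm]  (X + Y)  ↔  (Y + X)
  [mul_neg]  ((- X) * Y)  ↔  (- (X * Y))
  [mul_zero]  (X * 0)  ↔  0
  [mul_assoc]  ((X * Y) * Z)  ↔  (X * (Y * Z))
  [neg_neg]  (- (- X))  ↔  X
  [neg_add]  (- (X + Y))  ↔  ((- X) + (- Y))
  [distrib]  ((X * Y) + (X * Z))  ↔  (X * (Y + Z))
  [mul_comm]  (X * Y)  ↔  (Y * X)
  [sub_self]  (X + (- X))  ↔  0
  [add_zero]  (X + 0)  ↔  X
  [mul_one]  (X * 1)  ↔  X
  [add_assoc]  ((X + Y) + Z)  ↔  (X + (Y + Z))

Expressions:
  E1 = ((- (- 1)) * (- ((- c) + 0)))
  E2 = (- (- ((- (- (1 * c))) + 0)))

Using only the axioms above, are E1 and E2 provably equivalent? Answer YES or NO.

(1) (- (- 1))  =[neg_neg →]=  1    ⊢ (1 * (- ((- c) + 0)))
(2) ((- c) + 0)  =[add_zero →]=  (- c)    ⊢ (1 * (- (- c)))
(3) (- (- c))  =[neg_neg →]=  c    ⊢ (1 * c)
(4) (1 * c)  =[neg_neg ←]=  (- (- (1 * c)))
(5) (- (- (1 * c)))  =[add_zero ←]=  ((- (- (1 * c))) + 0)
(6) ((- (- (1 * c))) + 0)  =[neg_neg ←]=  (- (- ((- (- (1 * c))) + 0)))    ⊢ E2

YES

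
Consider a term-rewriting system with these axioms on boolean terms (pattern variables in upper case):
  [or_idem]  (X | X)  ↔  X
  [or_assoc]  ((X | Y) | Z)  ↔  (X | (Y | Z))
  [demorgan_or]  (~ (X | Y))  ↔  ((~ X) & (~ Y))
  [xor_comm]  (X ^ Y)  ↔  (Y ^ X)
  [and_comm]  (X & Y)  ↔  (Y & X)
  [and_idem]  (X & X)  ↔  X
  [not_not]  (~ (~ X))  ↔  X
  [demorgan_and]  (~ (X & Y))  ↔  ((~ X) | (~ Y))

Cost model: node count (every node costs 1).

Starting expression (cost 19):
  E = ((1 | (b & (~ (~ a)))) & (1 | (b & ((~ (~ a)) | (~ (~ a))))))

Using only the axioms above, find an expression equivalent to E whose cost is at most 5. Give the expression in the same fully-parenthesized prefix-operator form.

step 1: or_idem (→) rewrites ((~ (~ a)) | (~ (~ a))) into (~ (~ a)), now ((1 | (b & (~ (~ a)))) & (1 | (b & (~ (~ a)))))
step 2: and_idem (→) rewrites ((1 | (b & (~ (~ a)))) & (1 | (b & (~ (~ a))))) into (1 | (b & (~ (~ a))))
step 3: not_not (→) rewrites (~ (~ a)) into a, reaching cost 5 (bound 5)

(1 | (b & a))   [cost 5]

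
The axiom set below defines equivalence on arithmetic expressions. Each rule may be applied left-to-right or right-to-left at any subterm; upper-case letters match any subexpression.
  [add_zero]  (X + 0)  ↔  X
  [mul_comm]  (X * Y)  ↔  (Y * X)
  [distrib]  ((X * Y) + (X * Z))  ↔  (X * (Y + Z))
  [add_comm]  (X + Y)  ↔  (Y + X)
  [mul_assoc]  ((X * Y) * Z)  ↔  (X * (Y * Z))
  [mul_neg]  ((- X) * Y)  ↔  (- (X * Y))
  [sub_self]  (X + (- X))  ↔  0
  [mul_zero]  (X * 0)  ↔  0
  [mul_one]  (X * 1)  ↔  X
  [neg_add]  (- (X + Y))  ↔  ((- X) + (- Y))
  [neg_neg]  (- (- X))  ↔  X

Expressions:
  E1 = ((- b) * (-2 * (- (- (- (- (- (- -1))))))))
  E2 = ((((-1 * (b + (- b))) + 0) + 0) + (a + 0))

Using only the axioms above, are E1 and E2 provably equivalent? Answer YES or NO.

NO

Every axiom is a valid identity, so a rewrite proof would force E1 and E2 to agree under every assignment.
At a=0, b=1: E1 = -2 but E2 = 0; they differ, so no derivation exists.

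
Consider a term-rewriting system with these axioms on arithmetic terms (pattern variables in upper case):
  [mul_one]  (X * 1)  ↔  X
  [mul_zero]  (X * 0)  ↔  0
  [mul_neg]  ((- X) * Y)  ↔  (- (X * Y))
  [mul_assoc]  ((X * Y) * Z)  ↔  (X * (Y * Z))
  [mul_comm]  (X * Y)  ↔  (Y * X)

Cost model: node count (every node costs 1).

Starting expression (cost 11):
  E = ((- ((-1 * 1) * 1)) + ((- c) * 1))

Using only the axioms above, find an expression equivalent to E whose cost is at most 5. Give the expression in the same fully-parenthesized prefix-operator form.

((- -1) + (- c))   [cost 5]

step 1: mul_one (→) rewrites ((- c) * 1) into (- c), now ((- ((-1 * 1) * 1)) + (- c))
step 2: mul_one (→) rewrites (-1 * 1) into -1, now ((- (-1 * 1)) + (- c))
step 3: mul_one (→) rewrites (-1 * 1) into -1, reaching cost 5 (bound 5)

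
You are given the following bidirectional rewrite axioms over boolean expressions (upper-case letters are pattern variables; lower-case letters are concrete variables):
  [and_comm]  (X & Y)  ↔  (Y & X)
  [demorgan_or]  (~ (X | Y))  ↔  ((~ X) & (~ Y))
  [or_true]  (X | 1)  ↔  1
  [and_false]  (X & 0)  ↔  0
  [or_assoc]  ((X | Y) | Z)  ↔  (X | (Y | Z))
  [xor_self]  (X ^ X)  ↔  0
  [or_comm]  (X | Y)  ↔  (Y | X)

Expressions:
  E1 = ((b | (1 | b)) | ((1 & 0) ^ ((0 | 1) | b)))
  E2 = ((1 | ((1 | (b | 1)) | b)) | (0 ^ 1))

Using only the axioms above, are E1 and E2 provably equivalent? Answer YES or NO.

YES

(1) (0 | 1)  =[or_true →]=  1    ⊢ ((b | (1 | b)) | ((1 & 0) ^ (1 | b)))
(2) (1 | b)  =[or_comm →]=  (b | 1)    ⊢ ((b | (b | 1)) | ((1 & 0) ^ (1 | b)))
(3) (1 | b)  =[or_comm →]=  (b | 1)    ⊢ ((b | (b | 1)) | ((1 & 0) ^ (b | 1)))
(4) (b | 1)  =[or_true →]=  1    ⊢ ((b | 1) | ((1 & 0) ^ (b | 1)))
(5) (b | 1)  =[or_true →]=  1    ⊢ ((b | 1) | ((1 & 0) ^ 1))
(6) ((b | 1) | ((1 & 0) ^ 1))  =[or_comm →]=  (((1 & 0) ^ 1) | (b | 1))
(7) (1 & 0)  =[and_false →]=  0    ⊢ ((0 ^ 1) | (b | 1))
(8) ((0 ^ 1) | (b | 1))  =[or_comm →]=  ((b | 1) | (0 ^ 1))
(9) (b | 1)  =[or_comm →]=  (1 | b)    ⊢ ((1 | b) | (0 ^ 1))
(10) 1  =[or_true ←]=  (1 | 1)    ⊢ (((1 | 1) | b) | (0 ^ 1))
(11) ((1 | 1) | b)  =[or_comm →]=  (b | (1 | 1))    ⊢ ((b | (1 | 1)) | (0 ^ 1))
(12) (b | (1 | 1))  =[or_assoc ←]=  ((b | 1) | 1)    ⊢ (((b | 1) | 1) | (0 ^ 1))
(13) ((b | 1) | 1)  =[or_comm →]=  (1 | (b | 1))    ⊢ ((1 | (b | 1)) | (0 ^ 1))
(14) 1  =[or_true ←]=  (1 | 1)    ⊢ ((1 | (b | (1 | 1))) | (0 ^ 1))
(15) (b | (1 | 1))  =[or_comm →]=  ((1 | 1) | b)    ⊢ ((1 | ((1 | 1) | b)) | (0 ^ 1))
(16) 1  =[or_true ←]=  (b | 1)    ⊢ E2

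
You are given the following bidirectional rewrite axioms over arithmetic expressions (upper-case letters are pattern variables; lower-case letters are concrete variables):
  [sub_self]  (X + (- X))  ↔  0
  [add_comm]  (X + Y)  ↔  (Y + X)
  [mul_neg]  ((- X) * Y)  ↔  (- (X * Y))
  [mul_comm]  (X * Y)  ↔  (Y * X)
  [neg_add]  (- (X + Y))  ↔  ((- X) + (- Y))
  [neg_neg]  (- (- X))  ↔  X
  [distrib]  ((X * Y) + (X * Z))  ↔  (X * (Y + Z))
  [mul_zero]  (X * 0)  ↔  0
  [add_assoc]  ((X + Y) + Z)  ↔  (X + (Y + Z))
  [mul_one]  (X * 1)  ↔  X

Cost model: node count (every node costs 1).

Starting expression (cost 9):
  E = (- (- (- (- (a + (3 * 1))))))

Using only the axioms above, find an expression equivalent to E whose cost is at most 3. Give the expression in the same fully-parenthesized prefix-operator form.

1. [neg_neg →] (- (- (- (- (a + (3 * 1))))))  →  (- (- (a + (3 * 1))))
2. [add_comm →] (a + (3 * 1))  →  ((3 * 1) + a);  E = (- (- ((3 * 1) + a)))
3. [neg_neg →] (- (- ((3 * 1) + a)))  →  ((3 * 1) + a)
4. [mul_one →] (3 * 1)  →  3;  cost 3 ≤ 3, done

(3 + a)   [cost 3]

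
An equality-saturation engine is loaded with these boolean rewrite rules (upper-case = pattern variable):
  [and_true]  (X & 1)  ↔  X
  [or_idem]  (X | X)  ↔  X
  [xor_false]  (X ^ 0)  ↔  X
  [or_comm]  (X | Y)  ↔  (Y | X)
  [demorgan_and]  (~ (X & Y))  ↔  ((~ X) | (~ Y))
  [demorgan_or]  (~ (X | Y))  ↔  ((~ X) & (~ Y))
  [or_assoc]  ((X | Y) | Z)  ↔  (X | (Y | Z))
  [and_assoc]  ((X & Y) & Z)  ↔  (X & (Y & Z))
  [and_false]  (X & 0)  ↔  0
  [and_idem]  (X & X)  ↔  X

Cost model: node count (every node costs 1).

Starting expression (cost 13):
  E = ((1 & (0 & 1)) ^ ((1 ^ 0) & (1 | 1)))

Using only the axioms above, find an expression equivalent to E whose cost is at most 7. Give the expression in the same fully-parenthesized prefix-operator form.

((1 & 0) ^ (1 ^ 0))   [cost 7]

(1) (0 & 1)  =[and_true →]=  0    ⊢ ((1 & 0) ^ ((1 ^ 0) & (1 | 1)))
(2) (1 | 1)  =[or_idem →]=  1    ⊢ ((1 & 0) ^ ((1 ^ 0) & 1))
(3) ((1 ^ 0) & 1)  =[and_true →]=  (1 ^ 0)    ⊢ cost 7, within 7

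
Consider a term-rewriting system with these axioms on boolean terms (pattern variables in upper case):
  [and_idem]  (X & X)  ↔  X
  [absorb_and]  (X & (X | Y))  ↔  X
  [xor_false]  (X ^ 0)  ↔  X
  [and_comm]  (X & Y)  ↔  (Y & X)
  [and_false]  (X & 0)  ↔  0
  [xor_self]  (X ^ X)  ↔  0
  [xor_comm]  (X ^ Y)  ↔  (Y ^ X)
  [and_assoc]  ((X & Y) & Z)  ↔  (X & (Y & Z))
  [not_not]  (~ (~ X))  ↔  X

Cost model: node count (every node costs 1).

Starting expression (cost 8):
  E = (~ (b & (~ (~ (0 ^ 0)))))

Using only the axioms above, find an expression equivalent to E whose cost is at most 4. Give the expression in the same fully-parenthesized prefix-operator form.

(~ (b & 0))   [cost 4]

step 1: not_not (→) rewrites (~ (~ (0 ^ 0))) into (0 ^ 0), now (~ (b & (0 ^ 0)))
step 2: xor_self (→) rewrites (0 ^ 0) into 0, reaching cost 4 (bound 4)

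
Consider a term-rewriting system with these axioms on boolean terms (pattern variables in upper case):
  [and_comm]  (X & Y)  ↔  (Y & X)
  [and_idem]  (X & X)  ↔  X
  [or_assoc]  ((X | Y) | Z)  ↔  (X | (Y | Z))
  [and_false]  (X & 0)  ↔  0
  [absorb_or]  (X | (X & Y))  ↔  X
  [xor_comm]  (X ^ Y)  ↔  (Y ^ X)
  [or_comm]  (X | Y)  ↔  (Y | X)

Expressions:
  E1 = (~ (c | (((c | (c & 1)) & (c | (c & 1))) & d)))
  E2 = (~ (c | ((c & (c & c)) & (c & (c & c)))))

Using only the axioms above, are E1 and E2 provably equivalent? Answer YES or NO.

YES

step 1: and_idem (→) rewrites ((c | (c & 1)) & (c | (c & 1))) into (c | (c & 1)), now (~ (c | ((c | (c & 1)) & d)))
step 2: absorb_or (→) rewrites (c | (c & 1)) into c, now (~ (c | (c & d)))
step 3: absorb_or (→) rewrites (c | (c & d)) into c, now (~ c)
step 4: absorb_or (←) rewrites c into (c | (c & c)), now (~ (c | (c & c)))
step 5: and_idem (←) rewrites c into (c & c), now (~ (c | (c & (c & c))))
step 6: and_idem (←) rewrites (c & (c & c)) into ((c & (c & c)) & (c & (c & c))), which is E2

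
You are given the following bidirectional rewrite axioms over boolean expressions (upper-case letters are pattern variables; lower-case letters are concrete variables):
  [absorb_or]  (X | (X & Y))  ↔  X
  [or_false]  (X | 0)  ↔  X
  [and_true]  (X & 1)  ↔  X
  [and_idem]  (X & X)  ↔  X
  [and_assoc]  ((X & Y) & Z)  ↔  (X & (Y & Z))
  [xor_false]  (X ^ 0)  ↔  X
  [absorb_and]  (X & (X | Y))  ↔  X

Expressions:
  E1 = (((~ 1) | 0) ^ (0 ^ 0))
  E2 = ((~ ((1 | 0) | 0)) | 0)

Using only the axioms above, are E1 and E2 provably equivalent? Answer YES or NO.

YES

1. [xor_false →] (0 ^ 0)  →  0;  E1 = (((~ 1) | 0) ^ 0)
2. [xor_false →] (((~ 1) | 0) ^ 0)  →  ((~ 1) | 0)
3. [or_false ←] 1  →  (1 | 0);  E1 = ((~ (1 | 0)) | 0)
4. [or_false ←] (1 | 0)  →  ((1 | 0) | 0);  this is E2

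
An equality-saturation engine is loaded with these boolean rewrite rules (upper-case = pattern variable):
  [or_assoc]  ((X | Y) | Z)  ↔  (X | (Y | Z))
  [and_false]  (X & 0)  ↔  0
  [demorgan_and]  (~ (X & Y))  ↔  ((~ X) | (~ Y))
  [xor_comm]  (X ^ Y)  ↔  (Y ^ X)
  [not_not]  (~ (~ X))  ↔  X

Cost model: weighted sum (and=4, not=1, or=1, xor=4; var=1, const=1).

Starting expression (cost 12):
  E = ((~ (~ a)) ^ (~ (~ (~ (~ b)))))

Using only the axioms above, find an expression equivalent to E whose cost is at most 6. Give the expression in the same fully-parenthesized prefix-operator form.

(a ^ b)   [cost 6]

step 1: not_not (→) rewrites (~ (~ (~ b))) into (~ b), now ((~ (~ a)) ^ (~ (~ b)))
step 2: not_not (→) rewrites (~ (~ b)) into b, now ((~ (~ a)) ^ b)
step 3: not_not (→) rewrites (~ (~ a)) into a, reaching cost 6 (bound 6)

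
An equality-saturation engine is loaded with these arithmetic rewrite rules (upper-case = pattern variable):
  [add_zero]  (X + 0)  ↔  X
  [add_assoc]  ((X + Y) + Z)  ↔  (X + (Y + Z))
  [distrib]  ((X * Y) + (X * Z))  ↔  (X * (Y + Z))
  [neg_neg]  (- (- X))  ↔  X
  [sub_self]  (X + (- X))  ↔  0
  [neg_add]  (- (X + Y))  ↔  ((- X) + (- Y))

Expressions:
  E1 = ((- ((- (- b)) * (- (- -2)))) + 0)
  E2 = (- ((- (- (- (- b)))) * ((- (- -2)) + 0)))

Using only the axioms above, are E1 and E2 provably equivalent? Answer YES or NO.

YES

1. [neg_neg →] (- (- b))  →  b;  E1 = ((- (b * (- (- -2)))) + 0)
2. [neg_neg →] (- (- -2))  →  -2;  E1 = ((- (b * -2)) + 0)
3. [add_zero →] ((- (b * -2)) + 0)  →  (- (b * -2))
4. [neg_neg ←] -2  →  (- (- -2));  E1 = (- (b * (- (- -2))))
5. [add_zero ←] (- (- -2))  →  ((- (- -2)) + 0);  E1 = (- (b * ((- (- -2)) + 0)))
6. [neg_neg ←] b  →  (- (- b));  E1 = (- ((- (- b)) * ((- (- -2)) + 0)))
7. [neg_neg ←] b  →  (- (- b));  this is E2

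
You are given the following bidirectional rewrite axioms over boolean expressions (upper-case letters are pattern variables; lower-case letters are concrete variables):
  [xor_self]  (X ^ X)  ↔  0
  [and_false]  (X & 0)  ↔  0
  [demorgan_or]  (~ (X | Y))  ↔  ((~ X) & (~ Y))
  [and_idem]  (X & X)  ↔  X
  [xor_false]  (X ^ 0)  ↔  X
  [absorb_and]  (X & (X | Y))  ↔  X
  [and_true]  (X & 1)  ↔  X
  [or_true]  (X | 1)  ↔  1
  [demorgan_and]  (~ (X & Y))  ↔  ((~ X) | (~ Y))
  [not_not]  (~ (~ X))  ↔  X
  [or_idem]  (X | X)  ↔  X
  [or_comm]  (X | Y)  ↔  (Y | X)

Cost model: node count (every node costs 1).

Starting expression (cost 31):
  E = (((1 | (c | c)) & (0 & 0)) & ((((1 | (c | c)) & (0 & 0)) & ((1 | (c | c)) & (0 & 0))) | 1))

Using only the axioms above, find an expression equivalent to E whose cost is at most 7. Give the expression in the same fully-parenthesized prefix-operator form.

1. [and_idem →] (((1 | (c | c)) & (0 & 0)) & ((1 | (c | c)) & (0 & 0)))  →  ((1 | (c | c)) & (0 & 0));  E = (((1 | (c | c)) & (0 & 0)) & (((1 | (c | c)) & (0 & 0)) | 1))
2. [absorb_and →] (((1 | (c | c)) & (0 & 0)) & (((1 | (c | c)) & (0 & 0)) | 1))  →  ((1 | (c | c)) & (0 & 0))
3. [or_idem →] (c | c)  →  c;  cost 7 ≤ 7, done

((1 | c) & (0 & 0))   [cost 7]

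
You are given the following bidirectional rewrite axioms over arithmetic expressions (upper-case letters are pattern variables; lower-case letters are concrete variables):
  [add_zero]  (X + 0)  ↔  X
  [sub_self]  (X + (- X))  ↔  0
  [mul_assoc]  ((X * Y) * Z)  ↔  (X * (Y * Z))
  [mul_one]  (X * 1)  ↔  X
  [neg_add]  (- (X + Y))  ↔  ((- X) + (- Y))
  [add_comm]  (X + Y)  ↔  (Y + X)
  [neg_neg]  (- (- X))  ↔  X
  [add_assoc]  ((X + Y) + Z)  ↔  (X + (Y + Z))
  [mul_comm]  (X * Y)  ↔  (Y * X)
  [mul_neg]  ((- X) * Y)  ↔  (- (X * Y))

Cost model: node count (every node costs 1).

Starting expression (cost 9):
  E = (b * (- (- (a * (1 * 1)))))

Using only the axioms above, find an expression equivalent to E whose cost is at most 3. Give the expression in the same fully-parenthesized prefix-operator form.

(b * a)   [cost 3]

step 1: neg_neg (→) rewrites (- (- (a * (1 * 1)))) into (a * (1 * 1)), now (b * (a * (1 * 1)))
step 2: mul_one (→) rewrites (1 * 1) into 1, now (b * (a * 1))
step 3: mul_one (→) rewrites (a * 1) into a, reaching cost 3 (bound 3)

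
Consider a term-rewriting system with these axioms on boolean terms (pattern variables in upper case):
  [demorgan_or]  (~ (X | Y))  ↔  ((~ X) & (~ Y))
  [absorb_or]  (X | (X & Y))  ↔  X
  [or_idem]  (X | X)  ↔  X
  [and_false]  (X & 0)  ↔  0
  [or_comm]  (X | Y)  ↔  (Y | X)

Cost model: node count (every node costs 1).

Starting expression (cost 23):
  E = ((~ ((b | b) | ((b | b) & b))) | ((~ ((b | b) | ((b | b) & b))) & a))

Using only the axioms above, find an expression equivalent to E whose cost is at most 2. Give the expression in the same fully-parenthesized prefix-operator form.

1. [absorb_or →] ((~ ((b | b) | ((b | b) & b))) | ((~ ((b | b) | ((b | b) & b))) & a))  →  (~ ((b | b) | ((b | b) & b)))
2. [absorb_or →] ((b | b) | ((b | b) & b))  →  (b | b);  E = (~ (b | b))
3. [or_idem →] (b | b)  →  b;  cost 2 ≤ 2, done

(~ b)   [cost 2]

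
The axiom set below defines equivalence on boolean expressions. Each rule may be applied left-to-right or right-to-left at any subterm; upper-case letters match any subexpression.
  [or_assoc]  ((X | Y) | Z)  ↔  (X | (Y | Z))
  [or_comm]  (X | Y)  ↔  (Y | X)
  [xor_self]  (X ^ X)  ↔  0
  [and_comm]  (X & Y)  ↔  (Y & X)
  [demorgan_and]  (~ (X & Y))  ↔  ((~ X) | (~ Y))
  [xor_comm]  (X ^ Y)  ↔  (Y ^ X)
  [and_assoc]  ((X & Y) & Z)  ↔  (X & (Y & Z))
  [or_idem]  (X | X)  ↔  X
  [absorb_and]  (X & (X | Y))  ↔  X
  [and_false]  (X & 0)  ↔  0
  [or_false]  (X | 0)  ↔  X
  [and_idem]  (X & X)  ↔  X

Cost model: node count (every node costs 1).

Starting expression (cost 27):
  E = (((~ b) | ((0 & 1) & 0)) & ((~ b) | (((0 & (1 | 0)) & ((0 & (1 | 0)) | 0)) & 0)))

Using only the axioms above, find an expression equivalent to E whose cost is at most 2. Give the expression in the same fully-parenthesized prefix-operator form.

(~ b)   [cost 2]

1. [absorb_and →] ((0 & (1 | 0)) & ((0 & (1 | 0)) | 0))  →  (0 & (1 | 0));  E = (((~ b) | ((0 & 1) & 0)) & ((~ b) | ((0 & (1 | 0)) & 0)))
2. [or_false →] (1 | 0)  →  1;  E = (((~ b) | ((0 & 1) & 0)) & ((~ b) | ((0 & 1) & 0)))
3. [and_idem →] (((~ b) | ((0 & 1) & 0)) & ((~ b) | ((0 & 1) & 0)))  →  ((~ b) | ((0 & 1) & 0))
4. [and_assoc →] ((0 & 1) & 0)  →  (0 & (1 & 0));  E = ((~ b) | (0 & (1 & 0)))
5. [and_false →] (1 & 0)  →  0;  E = ((~ b) | (0 & 0))
6. [and_idem →] (0 & 0)  →  0;  E = ((~ b) | 0)
7. [or_false →] ((~ b) | 0)  →  (~ b);  cost 2 ≤ 2, done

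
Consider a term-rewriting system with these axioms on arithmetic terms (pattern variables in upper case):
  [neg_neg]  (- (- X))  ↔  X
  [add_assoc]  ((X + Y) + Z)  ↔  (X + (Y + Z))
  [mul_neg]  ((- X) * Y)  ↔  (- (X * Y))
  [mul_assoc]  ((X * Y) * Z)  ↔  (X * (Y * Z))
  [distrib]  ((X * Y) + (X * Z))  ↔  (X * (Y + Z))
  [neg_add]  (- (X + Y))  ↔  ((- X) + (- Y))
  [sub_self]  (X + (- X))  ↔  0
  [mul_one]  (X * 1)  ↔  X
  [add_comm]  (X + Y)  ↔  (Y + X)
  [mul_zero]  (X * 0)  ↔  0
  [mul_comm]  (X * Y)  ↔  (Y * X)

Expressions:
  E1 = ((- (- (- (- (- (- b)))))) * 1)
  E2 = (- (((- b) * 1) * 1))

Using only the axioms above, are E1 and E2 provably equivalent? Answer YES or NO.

YES

(1) ((- (- (- (- (- (- b)))))) * 1)  =[mul_one →]=  (- (- (- (- (- (- b))))))
(2) (- (- (- (- b))))  =[neg_neg →]=  (- (- b))    ⊢ (- (- (- (- b))))
(3) (- (- (- (- b))))  =[neg_neg →]=  (- (- b))
(4) (- b)  =[mul_one ←]=  ((- b) * 1)    ⊢ (- ((- b) * 1))
(5) 1  =[mul_one ←]=  (1 * 1)    ⊢ (- ((- b) * (1 * 1)))
(6) ((- b) * (1 * 1))  =[mul_assoc ←]=  (((- b) * 1) * 1)    ⊢ E2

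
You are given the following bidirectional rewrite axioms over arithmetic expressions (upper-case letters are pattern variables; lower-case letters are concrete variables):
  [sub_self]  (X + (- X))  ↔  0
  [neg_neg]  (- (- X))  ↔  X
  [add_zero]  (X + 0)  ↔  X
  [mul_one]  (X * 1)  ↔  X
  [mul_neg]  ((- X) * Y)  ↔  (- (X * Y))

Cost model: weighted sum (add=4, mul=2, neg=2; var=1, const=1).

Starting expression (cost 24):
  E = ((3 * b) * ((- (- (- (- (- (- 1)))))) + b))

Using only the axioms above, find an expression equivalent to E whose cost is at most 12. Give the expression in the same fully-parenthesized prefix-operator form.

((3 * b) * (1 + b))   [cost 12]

step 1: neg_neg (→) rewrites (- (- (- (- (- 1))))) into (- (- (- 1))), now ((3 * b) * ((- (- (- (- 1)))) + b))
step 2: neg_neg (→) rewrites (- (- 1)) into 1, now ((3 * b) * ((- (- 1)) + b))
step 3: neg_neg (→) rewrites (- (- 1)) into 1, reaching cost 12 (bound 12)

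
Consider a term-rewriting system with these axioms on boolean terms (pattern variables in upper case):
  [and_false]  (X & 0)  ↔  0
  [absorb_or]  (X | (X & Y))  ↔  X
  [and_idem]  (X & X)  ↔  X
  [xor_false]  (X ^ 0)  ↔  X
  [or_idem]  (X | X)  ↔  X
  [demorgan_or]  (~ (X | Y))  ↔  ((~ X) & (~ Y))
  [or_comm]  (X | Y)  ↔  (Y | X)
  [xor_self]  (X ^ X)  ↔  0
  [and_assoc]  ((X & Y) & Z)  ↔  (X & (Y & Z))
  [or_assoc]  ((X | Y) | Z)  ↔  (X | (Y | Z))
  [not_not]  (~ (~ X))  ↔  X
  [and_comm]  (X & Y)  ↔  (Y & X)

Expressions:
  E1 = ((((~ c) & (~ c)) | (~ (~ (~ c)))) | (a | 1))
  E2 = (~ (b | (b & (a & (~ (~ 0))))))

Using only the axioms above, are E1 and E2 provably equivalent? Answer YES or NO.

Every axiom is a valid identity, so a rewrite proof would force E1 and E2 to agree under every assignment.
At a=0, b=1, c=0: E1 = 1 but E2 = 0; they differ, so no derivation exists.

NO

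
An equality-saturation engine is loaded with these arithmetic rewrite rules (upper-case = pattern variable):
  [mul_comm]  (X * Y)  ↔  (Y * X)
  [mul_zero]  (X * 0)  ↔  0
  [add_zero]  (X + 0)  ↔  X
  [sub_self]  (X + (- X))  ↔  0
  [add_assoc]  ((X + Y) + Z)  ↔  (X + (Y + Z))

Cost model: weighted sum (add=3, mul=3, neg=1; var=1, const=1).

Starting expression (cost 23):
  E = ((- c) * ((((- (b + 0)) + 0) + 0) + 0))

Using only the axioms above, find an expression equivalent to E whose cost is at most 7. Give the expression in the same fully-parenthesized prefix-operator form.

((- c) * (- b))   [cost 7]

1. [add_zero →] (((- (b + 0)) + 0) + 0)  →  ((- (b + 0)) + 0);  E = ((- c) * (((- (b + 0)) + 0) + 0))
2. [add_zero →] ((- (b + 0)) + 0)  →  (- (b + 0));  E = ((- c) * ((- (b + 0)) + 0))
3. [add_zero →] ((- (b + 0)) + 0)  →  (- (b + 0));  E = ((- c) * (- (b + 0)))
4. [add_zero →] (b + 0)  →  b;  cost 7 ≤ 7, done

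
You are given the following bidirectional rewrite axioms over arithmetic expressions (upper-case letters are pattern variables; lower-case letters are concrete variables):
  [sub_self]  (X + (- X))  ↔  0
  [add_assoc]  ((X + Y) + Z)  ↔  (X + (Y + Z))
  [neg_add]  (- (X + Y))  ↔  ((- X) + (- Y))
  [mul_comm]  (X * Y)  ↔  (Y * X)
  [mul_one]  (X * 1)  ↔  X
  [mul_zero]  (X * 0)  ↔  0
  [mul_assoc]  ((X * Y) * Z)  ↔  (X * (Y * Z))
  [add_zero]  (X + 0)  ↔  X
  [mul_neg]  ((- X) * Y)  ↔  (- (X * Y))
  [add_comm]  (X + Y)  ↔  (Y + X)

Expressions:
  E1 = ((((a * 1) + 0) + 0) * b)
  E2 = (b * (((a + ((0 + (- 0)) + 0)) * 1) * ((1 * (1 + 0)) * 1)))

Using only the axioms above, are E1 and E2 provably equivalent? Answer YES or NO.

1. [add_zero →] ((a * 1) + 0)  →  (a * 1);  E1 = (((a * 1) + 0) * b)
2. [mul_one →] (a * 1)  →  a;  E1 = ((a + 0) * b)
3. [mul_comm →] ((a + 0) * b)  →  (b * (a + 0))
4. [mul_one ←] (a + 0)  →  ((a + 0) * 1);  E1 = (b * ((a + 0) * 1))
5. [mul_one ←] (a + 0)  →  ((a + 0) * 1);  E1 = (b * (((a + 0) * 1) * 1))
6. [mul_one ←] 1  →  (1 * 1);  E1 = (b * (((a + 0) * 1) * (1 * 1)))
7. [add_zero ←] 1  →  (1 + 0);  E1 = (b * (((a + 0) * 1) * (1 * (1 + 0))))
8. [mul_one ←] (1 * (1 + 0))  →  ((1 * (1 + 0)) * 1);  E1 = (b * (((a + 0) * 1) * ((1 * (1 + 0)) * 1)))
9. [add_zero ←] 0  →  (0 + 0);  E1 = (b * (((a + (0 + 0)) * 1) * ((1 * (1 + 0)) * 1)))
10. [sub_self ←] 0  →  (0 + (- 0));  this is E2

YES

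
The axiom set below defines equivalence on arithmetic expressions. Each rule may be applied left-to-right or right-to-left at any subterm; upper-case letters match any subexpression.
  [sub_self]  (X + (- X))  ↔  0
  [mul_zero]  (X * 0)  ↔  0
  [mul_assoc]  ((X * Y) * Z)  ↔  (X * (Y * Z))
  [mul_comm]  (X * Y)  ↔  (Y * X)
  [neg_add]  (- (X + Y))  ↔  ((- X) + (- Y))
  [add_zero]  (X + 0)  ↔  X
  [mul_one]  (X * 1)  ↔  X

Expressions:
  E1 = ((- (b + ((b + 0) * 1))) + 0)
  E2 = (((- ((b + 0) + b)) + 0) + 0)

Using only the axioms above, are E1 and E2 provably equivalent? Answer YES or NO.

step 1: mul_one (→) rewrites ((b + 0) * 1) into (b + 0), now ((- (b + (b + 0))) + 0)
step 2: add_zero (→) rewrites (b + 0) into b, now ((- (b + b)) + 0)
step 3: add_zero (←) rewrites b into (b + 0), now ((- ((b + 0) + b)) + 0)
step 4: add_zero (←) rewrites ((- ((b + 0) + b)) + 0) into (((- ((b + 0) + b)) + 0) + 0), which is E2

YES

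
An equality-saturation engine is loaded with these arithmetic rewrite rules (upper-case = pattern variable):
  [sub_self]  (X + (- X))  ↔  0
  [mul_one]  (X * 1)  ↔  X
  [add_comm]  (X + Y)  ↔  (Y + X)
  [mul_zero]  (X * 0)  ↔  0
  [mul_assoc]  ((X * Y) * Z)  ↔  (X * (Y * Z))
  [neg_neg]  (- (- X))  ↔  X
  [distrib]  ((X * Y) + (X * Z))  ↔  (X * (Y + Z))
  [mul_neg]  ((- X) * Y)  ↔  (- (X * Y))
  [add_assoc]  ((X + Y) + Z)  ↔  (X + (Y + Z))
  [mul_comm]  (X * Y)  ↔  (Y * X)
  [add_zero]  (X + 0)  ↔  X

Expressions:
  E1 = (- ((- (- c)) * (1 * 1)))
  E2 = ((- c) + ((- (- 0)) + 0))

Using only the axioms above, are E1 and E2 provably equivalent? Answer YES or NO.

(1) (1 * 1)  =[mul_one →]=  1    ⊢ (- ((- (- c)) * 1))
(2) (- (- c))  =[neg_neg →]=  c    ⊢ (- (c * 1))
(3) (c * 1)  =[mul_one →]=  c    ⊢ (- c)
(4) (- c)  =[add_zero ←]=  ((- c) + 0)
(5) 0  =[neg_neg ←]=  (- (- 0))    ⊢ ((- c) + (- (- 0)))
(6) (- (- 0))  =[add_zero ←]=  ((- (- 0)) + 0)    ⊢ E2

YES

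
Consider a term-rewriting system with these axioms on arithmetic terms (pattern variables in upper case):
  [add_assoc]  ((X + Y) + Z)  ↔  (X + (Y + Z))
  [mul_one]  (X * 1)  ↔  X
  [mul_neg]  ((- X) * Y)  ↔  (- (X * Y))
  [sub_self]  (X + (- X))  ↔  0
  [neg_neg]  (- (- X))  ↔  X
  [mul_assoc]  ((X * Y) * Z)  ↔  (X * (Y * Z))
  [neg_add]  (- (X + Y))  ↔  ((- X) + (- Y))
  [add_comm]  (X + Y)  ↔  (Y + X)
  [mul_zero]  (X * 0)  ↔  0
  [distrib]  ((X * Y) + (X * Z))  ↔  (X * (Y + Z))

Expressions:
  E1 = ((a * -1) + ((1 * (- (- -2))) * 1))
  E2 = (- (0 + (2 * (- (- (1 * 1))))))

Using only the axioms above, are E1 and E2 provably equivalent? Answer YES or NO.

The axioms are sound identities: if E1 ↔* E2 then E1 and E2 evaluate identically under any assignment.
Under a=1: E1 evaluates to -3, E2 to -2. Distinct ⇒ no rewrite sequence connects them.

NO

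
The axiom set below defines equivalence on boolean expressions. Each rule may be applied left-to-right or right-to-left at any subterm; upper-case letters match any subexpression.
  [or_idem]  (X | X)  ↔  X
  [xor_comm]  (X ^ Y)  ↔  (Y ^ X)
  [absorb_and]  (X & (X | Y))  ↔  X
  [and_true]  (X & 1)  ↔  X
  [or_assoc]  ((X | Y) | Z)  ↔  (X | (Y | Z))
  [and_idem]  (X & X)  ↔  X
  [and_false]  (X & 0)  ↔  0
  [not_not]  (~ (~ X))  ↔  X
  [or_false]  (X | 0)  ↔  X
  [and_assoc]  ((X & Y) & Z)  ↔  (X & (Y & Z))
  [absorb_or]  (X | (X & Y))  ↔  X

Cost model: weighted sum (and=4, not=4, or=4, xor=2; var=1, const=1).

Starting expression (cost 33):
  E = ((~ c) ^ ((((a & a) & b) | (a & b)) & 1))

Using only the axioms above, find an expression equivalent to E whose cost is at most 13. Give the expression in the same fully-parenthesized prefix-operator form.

step 1: and_true (→) rewrites ((((a & a) & b) | (a & b)) & 1) into (((a & a) & b) | (a & b)), now ((~ c) ^ (((a & a) & b) | (a & b)))
step 2: and_idem (→) rewrites (a & a) into a, now ((~ c) ^ ((a & b) | (a & b)))
step 3: or_idem (→) rewrites ((a & b) | (a & b)) into (a & b), reaching cost 13 (bound 13)

((~ c) ^ (a & b))   [cost 13]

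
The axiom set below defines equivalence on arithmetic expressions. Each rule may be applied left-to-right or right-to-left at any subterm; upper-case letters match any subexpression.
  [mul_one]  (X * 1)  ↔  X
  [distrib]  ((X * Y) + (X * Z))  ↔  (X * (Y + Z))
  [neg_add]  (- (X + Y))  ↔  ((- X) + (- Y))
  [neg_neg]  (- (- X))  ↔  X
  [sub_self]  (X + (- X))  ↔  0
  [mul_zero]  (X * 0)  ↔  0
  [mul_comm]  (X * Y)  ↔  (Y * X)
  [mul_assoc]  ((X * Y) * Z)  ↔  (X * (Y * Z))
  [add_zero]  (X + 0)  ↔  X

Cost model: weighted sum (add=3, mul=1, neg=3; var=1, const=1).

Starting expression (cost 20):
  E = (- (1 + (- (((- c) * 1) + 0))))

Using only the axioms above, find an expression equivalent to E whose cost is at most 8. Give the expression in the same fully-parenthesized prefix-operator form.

(- (1 + c))   [cost 8]

1. [mul_one →] ((- c) * 1)  →  (- c);  E = (- (1 + (- ((- c) + 0))))
2. [add_zero →] ((- c) + 0)  →  (- c);  E = (- (1 + (- (- c))))
3. [neg_neg →] (- (- c))  →  c;  cost 8 ≤ 8, done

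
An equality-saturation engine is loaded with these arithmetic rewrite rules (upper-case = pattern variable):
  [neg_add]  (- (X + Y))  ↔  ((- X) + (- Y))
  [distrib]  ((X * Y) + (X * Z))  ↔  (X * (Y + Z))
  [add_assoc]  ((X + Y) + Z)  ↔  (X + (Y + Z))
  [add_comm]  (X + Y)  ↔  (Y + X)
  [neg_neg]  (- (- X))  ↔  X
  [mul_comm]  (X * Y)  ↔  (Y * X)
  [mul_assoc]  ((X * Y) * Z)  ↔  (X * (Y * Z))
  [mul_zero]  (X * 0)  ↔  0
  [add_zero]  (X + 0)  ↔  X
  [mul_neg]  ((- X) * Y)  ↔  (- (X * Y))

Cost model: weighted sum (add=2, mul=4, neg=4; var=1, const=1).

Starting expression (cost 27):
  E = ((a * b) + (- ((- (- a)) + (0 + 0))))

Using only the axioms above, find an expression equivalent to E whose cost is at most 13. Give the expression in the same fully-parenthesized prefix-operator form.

((a * b) + (- a))   [cost 13]

(1) (0 + 0)  =[add_zero →]=  0    ⊢ ((a * b) + (- ((- (- a)) + 0)))
(2) ((- (- a)) + 0)  =[add_zero →]=  (- (- a))    ⊢ ((a * b) + (- (- (- a))))
(3) (- (- a))  =[neg_neg →]=  a    ⊢ cost 13, within 13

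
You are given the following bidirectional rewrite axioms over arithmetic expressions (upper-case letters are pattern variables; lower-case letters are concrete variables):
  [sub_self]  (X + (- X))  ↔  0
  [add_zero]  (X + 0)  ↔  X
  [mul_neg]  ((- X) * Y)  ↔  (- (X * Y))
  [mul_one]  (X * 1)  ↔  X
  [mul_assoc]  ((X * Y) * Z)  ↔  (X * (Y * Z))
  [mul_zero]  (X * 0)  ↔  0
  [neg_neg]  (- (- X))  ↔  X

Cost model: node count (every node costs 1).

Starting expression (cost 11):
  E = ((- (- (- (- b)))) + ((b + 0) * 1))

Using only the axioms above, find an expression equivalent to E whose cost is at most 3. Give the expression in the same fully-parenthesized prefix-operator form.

1. [neg_neg →] (- (- (- (- b))))  →  (- (- b));  E = ((- (- b)) + ((b + 0) * 1))
2. [add_zero →] (b + 0)  →  b;  E = ((- (- b)) + (b * 1))
3. [mul_one →] (b * 1)  →  b;  E = ((- (- b)) + b)
4. [neg_neg →] (- (- b))  →  b;  cost 3 ≤ 3, done

(b + b)   [cost 3]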